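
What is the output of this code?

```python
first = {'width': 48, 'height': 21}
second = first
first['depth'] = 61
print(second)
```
{'width': 48, 'height': 21, 'depth': 61}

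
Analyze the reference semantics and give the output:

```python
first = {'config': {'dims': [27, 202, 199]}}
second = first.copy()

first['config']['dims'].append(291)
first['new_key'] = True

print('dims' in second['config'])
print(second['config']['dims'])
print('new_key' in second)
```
True
[27, 202, 199, 291]
False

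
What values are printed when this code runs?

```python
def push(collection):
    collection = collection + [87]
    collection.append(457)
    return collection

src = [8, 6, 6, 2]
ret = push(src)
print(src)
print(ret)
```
[8, 6, 6, 2]
[8, 6, 6, 2, 87, 457]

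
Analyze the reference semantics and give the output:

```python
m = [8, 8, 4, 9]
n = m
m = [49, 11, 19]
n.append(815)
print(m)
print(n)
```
[49, 11, 19]
[8, 8, 4, 9, 815]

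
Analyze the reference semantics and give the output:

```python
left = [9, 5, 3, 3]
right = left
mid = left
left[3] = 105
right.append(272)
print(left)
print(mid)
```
[9, 5, 3, 105, 272]
[9, 5, 3, 105, 272]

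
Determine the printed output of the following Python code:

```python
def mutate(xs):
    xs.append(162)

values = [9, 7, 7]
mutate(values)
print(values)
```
[9, 7, 7, 162]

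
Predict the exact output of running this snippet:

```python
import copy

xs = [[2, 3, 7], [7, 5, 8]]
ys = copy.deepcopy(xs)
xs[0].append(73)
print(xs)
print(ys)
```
[[2, 3, 7, 73], [7, 5, 8]]
[[2, 3, 7], [7, 5, 8]]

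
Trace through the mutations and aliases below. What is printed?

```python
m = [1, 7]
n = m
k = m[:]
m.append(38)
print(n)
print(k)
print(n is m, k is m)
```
[1, 7, 38]
[1, 7]
True False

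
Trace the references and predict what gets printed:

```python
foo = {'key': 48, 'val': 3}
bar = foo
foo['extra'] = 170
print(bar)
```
{'key': 48, 'val': 3, 'extra': 170}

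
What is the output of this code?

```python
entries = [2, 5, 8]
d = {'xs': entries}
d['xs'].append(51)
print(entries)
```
[2, 5, 8, 51]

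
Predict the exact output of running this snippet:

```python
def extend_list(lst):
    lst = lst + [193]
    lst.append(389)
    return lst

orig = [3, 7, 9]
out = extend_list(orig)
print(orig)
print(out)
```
[3, 7, 9]
[3, 7, 9, 193, 389]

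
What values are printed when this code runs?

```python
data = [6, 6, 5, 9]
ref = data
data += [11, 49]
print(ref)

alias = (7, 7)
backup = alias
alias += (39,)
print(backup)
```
[6, 6, 5, 9, 11, 49]
(7, 7)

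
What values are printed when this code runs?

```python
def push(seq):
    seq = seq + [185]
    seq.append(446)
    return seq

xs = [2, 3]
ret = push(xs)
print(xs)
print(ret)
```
[2, 3]
[2, 3, 185, 446]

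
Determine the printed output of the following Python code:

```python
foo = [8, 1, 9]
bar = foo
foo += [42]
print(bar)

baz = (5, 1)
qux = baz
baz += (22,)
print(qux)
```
[8, 1, 9, 42]
(5, 1)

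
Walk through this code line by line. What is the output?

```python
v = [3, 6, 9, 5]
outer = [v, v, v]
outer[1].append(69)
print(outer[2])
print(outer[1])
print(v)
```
[3, 6, 9, 5, 69]
[3, 6, 9, 5, 69]
[3, 6, 9, 5, 69]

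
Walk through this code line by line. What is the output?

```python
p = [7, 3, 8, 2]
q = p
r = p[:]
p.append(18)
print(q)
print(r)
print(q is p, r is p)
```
[7, 3, 8, 2, 18]
[7, 3, 8, 2]
True False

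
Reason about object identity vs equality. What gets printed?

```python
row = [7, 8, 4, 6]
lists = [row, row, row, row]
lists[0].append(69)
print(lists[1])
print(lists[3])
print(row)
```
[7, 8, 4, 6, 69]
[7, 8, 4, 6, 69]
[7, 8, 4, 6, 69]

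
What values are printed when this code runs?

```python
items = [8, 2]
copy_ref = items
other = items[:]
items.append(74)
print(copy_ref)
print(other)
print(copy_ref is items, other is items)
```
[8, 2, 74]
[8, 2]
True False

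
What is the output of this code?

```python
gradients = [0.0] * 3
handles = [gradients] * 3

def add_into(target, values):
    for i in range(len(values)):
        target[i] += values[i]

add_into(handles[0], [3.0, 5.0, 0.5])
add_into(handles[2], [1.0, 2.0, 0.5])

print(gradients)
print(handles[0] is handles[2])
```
[4.0, 7.0, 1.0]
True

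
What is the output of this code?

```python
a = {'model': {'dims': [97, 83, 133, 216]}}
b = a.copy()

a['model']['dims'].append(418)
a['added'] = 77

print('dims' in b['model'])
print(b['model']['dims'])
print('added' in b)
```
True
[97, 83, 133, 216, 418]
False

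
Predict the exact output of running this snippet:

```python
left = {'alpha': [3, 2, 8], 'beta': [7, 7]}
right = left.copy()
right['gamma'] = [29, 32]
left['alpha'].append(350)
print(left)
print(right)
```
{'alpha': [3, 2, 8, 350], 'beta': [7, 7]}
{'alpha': [3, 2, 8, 350], 'beta': [7, 7], 'gamma': [29, 32]}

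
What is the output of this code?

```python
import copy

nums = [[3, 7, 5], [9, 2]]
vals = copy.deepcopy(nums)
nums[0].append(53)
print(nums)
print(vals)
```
[[3, 7, 5, 53], [9, 2]]
[[3, 7, 5], [9, 2]]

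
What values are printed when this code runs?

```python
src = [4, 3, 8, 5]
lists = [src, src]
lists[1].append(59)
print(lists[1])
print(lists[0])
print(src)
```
[4, 3, 8, 5, 59]
[4, 3, 8, 5, 59]
[4, 3, 8, 5, 59]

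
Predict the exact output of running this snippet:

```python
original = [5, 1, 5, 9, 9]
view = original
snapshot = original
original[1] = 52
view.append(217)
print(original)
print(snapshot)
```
[5, 52, 5, 9, 9, 217]
[5, 52, 5, 9, 9, 217]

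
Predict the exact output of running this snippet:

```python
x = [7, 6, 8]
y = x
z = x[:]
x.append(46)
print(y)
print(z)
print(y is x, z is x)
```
[7, 6, 8, 46]
[7, 6, 8]
True False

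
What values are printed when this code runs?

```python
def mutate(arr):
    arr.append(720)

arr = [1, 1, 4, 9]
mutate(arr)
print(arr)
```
[1, 1, 4, 9, 720]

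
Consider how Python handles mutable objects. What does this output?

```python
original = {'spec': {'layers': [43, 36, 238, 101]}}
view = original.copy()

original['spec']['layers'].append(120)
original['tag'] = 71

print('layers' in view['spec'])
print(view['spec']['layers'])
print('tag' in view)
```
True
[43, 36, 238, 101, 120]
False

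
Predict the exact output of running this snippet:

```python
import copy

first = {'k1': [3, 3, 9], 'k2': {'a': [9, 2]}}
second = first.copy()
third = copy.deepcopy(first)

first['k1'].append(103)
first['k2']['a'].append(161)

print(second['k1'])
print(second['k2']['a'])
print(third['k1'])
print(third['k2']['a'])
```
[3, 3, 9, 103]
[9, 2, 161]
[3, 3, 9]
[9, 2]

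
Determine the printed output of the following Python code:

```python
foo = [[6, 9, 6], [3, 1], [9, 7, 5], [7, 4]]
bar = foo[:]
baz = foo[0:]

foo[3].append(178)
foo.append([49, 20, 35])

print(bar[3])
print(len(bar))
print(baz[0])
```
[7, 4, 178]
4
[6, 9, 6]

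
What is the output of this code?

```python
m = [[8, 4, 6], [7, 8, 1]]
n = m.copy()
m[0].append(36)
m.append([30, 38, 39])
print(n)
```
[[8, 4, 6, 36], [7, 8, 1]]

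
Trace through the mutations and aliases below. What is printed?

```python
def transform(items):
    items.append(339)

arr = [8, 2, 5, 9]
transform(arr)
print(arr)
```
[8, 2, 5, 9, 339]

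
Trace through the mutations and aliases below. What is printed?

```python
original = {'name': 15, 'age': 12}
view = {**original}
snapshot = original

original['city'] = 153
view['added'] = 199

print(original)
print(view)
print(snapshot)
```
{'name': 15, 'age': 12, 'city': 153}
{'name': 15, 'age': 12, 'added': 199}
{'name': 15, 'age': 12, 'city': 153}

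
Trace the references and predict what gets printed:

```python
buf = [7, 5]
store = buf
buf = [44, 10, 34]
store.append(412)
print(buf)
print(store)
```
[44, 10, 34]
[7, 5, 412]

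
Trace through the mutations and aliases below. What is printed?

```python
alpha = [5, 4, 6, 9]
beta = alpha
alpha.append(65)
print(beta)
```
[5, 4, 6, 9, 65]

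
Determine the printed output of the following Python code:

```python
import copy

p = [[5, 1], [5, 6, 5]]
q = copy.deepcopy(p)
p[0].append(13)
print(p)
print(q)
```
[[5, 1, 13], [5, 6, 5]]
[[5, 1], [5, 6, 5]]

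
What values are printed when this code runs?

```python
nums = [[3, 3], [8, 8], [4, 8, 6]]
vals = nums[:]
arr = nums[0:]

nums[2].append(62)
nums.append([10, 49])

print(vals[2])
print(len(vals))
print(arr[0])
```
[4, 8, 6, 62]
3
[3, 3]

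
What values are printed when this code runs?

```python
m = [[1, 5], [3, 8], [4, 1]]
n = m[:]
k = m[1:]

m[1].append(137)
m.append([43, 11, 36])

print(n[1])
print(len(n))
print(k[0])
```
[3, 8, 137]
3
[3, 8, 137]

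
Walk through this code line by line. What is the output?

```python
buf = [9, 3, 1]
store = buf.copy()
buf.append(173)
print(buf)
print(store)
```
[9, 3, 1, 173]
[9, 3, 1]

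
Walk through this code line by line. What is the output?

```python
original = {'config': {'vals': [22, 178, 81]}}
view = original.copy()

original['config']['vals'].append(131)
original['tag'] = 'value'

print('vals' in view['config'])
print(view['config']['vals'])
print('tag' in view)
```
True
[22, 178, 81, 131]
False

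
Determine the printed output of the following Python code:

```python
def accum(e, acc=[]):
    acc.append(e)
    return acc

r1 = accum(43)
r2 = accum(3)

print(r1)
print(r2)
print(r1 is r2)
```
[43, 3]
[43, 3]
True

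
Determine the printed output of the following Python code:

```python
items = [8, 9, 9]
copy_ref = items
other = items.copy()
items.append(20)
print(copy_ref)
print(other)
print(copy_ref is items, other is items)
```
[8, 9, 9, 20]
[8, 9, 9]
True False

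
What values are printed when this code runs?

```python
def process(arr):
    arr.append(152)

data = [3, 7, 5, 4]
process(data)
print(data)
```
[3, 7, 5, 4, 152]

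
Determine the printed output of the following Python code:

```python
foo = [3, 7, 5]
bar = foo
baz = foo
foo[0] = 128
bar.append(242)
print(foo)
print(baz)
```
[128, 7, 5, 242]
[128, 7, 5, 242]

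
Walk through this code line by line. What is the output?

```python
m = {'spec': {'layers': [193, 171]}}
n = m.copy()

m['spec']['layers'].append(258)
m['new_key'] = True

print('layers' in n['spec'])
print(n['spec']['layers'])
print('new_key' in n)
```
True
[193, 171, 258]
False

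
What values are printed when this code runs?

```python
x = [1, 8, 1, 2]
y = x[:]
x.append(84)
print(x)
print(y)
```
[1, 8, 1, 2, 84]
[1, 8, 1, 2]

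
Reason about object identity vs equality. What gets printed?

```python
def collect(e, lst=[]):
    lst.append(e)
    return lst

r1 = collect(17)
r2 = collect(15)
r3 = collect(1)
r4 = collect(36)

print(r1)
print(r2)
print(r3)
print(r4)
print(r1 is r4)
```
[17, 15, 1, 36]
[17, 15, 1, 36]
[17, 15, 1, 36]
[17, 15, 1, 36]
True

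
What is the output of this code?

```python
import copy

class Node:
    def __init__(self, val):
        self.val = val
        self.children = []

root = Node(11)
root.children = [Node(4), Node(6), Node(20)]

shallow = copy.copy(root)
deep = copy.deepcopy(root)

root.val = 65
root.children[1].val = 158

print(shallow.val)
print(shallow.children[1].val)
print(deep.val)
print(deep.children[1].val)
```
11
158
11
6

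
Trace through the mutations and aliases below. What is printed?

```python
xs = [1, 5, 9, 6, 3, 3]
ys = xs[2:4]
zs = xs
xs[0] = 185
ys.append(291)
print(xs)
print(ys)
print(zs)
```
[185, 5, 9, 6, 3, 3]
[9, 6, 291]
[185, 5, 9, 6, 3, 3]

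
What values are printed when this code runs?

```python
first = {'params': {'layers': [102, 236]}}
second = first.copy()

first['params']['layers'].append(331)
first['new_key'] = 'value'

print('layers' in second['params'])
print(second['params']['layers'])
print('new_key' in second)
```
True
[102, 236, 331]
False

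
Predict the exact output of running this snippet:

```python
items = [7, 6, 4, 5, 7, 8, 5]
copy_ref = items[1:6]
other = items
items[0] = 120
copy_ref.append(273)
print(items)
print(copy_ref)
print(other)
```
[120, 6, 4, 5, 7, 8, 5]
[6, 4, 5, 7, 8, 273]
[120, 6, 4, 5, 7, 8, 5]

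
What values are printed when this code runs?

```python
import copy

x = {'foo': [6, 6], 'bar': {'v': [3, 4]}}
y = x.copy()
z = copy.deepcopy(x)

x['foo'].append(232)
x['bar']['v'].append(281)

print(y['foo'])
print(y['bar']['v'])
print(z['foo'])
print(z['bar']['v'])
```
[6, 6, 232]
[3, 4, 281]
[6, 6]
[3, 4]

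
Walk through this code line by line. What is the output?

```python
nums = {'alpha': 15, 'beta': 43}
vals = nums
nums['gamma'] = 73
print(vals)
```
{'alpha': 15, 'beta': 43, 'gamma': 73}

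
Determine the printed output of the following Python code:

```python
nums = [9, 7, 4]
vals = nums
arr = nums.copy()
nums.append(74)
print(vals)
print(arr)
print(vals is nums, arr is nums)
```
[9, 7, 4, 74]
[9, 7, 4]
True False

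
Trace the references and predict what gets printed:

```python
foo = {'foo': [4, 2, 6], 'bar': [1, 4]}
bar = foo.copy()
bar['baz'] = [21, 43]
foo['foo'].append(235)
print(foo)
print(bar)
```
{'foo': [4, 2, 6, 235], 'bar': [1, 4]}
{'foo': [4, 2, 6, 235], 'bar': [1, 4], 'baz': [21, 43]}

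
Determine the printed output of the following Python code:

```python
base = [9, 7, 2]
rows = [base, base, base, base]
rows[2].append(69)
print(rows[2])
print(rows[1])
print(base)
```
[9, 7, 2, 69]
[9, 7, 2, 69]
[9, 7, 2, 69]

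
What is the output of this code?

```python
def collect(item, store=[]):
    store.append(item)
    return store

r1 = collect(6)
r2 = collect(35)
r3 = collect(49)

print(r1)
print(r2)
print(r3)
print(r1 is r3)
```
[6, 35, 49]
[6, 35, 49]
[6, 35, 49]
True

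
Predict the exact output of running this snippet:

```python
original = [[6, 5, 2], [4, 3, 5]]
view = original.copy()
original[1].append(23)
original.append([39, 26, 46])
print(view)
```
[[6, 5, 2], [4, 3, 5, 23]]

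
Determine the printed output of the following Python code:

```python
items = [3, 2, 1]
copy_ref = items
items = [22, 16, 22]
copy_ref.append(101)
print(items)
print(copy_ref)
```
[22, 16, 22]
[3, 2, 1, 101]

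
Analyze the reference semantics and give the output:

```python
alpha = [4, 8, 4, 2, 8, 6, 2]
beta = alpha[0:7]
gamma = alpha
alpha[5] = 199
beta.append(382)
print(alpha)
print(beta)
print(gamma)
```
[4, 8, 4, 2, 8, 199, 2]
[4, 8, 4, 2, 8, 6, 2, 382]
[4, 8, 4, 2, 8, 199, 2]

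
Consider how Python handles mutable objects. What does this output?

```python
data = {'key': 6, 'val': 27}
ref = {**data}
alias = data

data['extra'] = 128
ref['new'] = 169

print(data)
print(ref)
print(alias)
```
{'key': 6, 'val': 27, 'extra': 128}
{'key': 6, 'val': 27, 'new': 169}
{'key': 6, 'val': 27, 'extra': 128}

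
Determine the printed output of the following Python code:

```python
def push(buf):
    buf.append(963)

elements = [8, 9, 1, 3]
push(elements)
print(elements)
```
[8, 9, 1, 3, 963]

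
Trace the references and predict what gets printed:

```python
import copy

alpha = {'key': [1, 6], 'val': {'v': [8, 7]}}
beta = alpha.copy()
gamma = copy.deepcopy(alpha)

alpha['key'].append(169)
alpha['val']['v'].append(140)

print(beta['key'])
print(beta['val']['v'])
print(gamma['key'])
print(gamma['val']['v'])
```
[1, 6, 169]
[8, 7, 140]
[1, 6]
[8, 7]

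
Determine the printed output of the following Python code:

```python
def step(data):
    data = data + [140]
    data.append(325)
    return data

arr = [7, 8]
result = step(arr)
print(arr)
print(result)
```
[7, 8]
[7, 8, 140, 325]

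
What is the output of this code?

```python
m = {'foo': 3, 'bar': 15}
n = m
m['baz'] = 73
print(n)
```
{'foo': 3, 'bar': 15, 'baz': 73}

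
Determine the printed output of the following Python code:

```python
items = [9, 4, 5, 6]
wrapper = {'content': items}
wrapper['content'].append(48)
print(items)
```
[9, 4, 5, 6, 48]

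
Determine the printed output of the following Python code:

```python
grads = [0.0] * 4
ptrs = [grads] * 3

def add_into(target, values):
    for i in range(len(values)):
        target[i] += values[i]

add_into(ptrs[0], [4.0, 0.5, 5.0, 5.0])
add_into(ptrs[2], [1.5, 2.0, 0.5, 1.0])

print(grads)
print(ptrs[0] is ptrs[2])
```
[5.5, 2.5, 5.5, 6.0]
True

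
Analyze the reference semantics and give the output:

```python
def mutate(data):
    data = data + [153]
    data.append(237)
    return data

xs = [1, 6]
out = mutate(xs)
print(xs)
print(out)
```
[1, 6]
[1, 6, 153, 237]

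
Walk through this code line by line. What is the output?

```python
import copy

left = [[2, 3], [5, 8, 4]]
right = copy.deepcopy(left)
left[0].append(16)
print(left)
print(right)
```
[[2, 3, 16], [5, 8, 4]]
[[2, 3], [5, 8, 4]]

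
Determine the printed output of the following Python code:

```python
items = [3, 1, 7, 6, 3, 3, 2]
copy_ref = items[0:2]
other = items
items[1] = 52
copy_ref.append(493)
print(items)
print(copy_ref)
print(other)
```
[3, 52, 7, 6, 3, 3, 2]
[3, 1, 493]
[3, 52, 7, 6, 3, 3, 2]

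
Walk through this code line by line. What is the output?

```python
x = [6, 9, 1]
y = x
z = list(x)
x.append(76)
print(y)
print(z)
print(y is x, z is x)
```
[6, 9, 1, 76]
[6, 9, 1]
True False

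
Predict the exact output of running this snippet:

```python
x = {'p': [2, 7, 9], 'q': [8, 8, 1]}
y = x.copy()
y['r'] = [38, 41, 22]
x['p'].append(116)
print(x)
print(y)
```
{'p': [2, 7, 9, 116], 'q': [8, 8, 1]}
{'p': [2, 7, 9, 116], 'q': [8, 8, 1], 'r': [38, 41, 22]}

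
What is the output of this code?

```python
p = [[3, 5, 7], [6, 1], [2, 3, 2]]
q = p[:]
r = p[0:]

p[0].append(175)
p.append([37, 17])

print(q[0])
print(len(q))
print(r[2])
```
[3, 5, 7, 175]
3
[2, 3, 2]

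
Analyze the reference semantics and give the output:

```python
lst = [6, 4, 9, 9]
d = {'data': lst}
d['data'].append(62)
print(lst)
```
[6, 4, 9, 9, 62]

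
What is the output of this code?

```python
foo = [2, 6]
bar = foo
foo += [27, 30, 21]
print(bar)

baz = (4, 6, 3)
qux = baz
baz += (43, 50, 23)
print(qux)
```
[2, 6, 27, 30, 21]
(4, 6, 3)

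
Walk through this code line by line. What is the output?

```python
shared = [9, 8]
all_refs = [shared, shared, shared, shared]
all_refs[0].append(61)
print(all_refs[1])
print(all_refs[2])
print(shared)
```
[9, 8, 61]
[9, 8, 61]
[9, 8, 61]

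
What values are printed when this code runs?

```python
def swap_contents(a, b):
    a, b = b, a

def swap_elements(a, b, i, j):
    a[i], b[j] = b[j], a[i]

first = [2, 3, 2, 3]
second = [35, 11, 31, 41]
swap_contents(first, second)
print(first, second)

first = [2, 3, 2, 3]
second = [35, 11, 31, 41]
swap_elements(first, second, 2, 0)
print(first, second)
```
[2, 3, 2, 3] [35, 11, 31, 41]
[2, 3, 35, 3] [2, 11, 31, 41]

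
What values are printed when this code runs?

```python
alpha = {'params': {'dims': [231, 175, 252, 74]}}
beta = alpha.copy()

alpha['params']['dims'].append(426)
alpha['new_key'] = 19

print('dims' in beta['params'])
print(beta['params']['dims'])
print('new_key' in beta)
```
True
[231, 175, 252, 74, 426]
False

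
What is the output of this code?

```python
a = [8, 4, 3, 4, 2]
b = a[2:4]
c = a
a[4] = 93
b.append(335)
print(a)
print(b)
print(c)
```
[8, 4, 3, 4, 93]
[3, 4, 335]
[8, 4, 3, 4, 93]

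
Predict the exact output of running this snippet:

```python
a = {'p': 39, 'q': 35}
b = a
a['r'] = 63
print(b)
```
{'p': 39, 'q': 35, 'r': 63}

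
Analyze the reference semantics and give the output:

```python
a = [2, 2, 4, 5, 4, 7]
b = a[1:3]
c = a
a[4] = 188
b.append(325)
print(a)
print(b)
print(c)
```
[2, 2, 4, 5, 188, 7]
[2, 4, 325]
[2, 2, 4, 5, 188, 7]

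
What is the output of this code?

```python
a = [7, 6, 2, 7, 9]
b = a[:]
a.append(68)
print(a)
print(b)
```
[7, 6, 2, 7, 9, 68]
[7, 6, 2, 7, 9]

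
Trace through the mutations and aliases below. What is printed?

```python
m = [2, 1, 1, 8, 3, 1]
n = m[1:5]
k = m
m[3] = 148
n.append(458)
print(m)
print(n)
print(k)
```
[2, 1, 1, 148, 3, 1]
[1, 1, 8, 3, 458]
[2, 1, 1, 148, 3, 1]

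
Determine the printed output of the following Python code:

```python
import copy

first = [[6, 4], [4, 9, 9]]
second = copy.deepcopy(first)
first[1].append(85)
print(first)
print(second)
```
[[6, 4], [4, 9, 9, 85]]
[[6, 4], [4, 9, 9]]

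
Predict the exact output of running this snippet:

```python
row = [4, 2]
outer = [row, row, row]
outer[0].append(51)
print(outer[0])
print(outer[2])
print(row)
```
[4, 2, 51]
[4, 2, 51]
[4, 2, 51]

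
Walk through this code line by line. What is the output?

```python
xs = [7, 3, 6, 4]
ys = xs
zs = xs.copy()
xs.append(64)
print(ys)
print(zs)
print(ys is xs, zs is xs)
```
[7, 3, 6, 4, 64]
[7, 3, 6, 4]
True False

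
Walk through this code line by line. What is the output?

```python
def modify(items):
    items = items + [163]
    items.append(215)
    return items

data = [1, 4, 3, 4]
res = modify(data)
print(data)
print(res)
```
[1, 4, 3, 4]
[1, 4, 3, 4, 163, 215]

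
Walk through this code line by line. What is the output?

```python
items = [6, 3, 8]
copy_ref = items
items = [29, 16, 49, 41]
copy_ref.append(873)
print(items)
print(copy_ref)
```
[29, 16, 49, 41]
[6, 3, 8, 873]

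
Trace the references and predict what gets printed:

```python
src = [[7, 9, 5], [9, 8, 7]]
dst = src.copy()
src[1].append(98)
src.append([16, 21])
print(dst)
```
[[7, 9, 5], [9, 8, 7, 98]]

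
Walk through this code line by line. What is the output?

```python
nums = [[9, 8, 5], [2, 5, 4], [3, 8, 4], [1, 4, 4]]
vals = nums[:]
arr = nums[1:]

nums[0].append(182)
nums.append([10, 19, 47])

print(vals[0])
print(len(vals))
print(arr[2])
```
[9, 8, 5, 182]
4
[1, 4, 4]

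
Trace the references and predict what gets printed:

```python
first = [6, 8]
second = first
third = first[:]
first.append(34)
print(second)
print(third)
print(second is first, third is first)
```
[6, 8, 34]
[6, 8]
True False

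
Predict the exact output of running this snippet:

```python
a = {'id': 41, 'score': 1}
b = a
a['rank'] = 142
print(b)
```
{'id': 41, 'score': 1, 'rank': 142}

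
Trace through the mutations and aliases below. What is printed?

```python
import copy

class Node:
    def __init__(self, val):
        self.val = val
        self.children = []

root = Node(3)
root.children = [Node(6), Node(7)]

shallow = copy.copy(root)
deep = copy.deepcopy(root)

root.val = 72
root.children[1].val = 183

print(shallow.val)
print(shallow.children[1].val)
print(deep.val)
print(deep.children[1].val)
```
3
183
3
7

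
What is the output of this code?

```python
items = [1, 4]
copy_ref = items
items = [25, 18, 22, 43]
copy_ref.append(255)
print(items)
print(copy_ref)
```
[25, 18, 22, 43]
[1, 4, 255]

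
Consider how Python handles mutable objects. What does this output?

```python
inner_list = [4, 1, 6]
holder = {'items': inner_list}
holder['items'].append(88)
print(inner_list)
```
[4, 1, 6, 88]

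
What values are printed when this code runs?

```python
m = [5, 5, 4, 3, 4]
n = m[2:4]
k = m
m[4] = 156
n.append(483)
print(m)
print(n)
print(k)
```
[5, 5, 4, 3, 156]
[4, 3, 483]
[5, 5, 4, 3, 156]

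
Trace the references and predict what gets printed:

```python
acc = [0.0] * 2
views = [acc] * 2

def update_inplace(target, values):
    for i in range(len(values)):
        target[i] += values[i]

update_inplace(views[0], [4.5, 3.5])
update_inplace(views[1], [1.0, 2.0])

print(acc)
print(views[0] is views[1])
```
[5.5, 5.5]
True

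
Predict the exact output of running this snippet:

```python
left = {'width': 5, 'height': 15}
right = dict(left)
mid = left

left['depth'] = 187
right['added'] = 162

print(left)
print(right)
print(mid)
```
{'width': 5, 'height': 15, 'depth': 187}
{'width': 5, 'height': 15, 'added': 162}
{'width': 5, 'height': 15, 'depth': 187}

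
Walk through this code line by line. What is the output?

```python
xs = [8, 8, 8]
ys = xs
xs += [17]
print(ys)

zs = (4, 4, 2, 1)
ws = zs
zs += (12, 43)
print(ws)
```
[8, 8, 8, 17]
(4, 4, 2, 1)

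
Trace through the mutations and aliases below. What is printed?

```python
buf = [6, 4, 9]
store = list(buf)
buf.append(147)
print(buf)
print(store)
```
[6, 4, 9, 147]
[6, 4, 9]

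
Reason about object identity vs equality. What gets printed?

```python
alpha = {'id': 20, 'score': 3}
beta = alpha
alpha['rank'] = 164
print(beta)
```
{'id': 20, 'score': 3, 'rank': 164}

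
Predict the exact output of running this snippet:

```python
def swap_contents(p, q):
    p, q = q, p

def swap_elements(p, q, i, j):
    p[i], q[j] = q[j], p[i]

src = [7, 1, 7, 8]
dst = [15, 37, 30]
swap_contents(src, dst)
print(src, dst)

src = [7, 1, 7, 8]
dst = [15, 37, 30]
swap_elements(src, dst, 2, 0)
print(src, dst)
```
[7, 1, 7, 8] [15, 37, 30]
[7, 1, 15, 8] [7, 37, 30]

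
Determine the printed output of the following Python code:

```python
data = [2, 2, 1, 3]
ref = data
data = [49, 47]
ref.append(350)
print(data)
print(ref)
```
[49, 47]
[2, 2, 1, 3, 350]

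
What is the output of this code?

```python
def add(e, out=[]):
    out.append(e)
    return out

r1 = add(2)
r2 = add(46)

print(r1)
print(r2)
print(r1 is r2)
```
[2, 46]
[2, 46]
True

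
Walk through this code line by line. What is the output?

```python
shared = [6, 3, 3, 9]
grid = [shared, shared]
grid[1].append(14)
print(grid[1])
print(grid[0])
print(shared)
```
[6, 3, 3, 9, 14]
[6, 3, 3, 9, 14]
[6, 3, 3, 9, 14]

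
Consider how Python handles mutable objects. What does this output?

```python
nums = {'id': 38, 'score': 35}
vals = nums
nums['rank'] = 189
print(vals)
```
{'id': 38, 'score': 35, 'rank': 189}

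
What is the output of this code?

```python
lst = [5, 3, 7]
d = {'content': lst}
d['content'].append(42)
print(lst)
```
[5, 3, 7, 42]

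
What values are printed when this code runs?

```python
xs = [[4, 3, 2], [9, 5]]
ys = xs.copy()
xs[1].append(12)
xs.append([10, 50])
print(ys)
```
[[4, 3, 2], [9, 5, 12]]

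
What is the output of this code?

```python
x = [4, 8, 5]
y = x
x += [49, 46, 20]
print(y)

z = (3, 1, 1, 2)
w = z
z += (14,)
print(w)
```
[4, 8, 5, 49, 46, 20]
(3, 1, 1, 2)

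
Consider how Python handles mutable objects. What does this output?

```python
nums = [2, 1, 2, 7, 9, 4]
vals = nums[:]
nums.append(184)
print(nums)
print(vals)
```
[2, 1, 2, 7, 9, 4, 184]
[2, 1, 2, 7, 9, 4]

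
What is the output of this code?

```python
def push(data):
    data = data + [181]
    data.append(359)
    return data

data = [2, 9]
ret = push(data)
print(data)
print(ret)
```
[2, 9]
[2, 9, 181, 359]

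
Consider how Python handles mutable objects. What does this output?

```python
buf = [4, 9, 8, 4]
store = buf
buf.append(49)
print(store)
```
[4, 9, 8, 4, 49]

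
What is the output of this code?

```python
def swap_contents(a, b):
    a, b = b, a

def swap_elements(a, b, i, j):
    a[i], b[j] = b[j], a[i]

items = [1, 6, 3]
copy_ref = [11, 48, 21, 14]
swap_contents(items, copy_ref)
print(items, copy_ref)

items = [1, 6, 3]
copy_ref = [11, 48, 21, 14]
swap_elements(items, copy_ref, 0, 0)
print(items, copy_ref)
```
[1, 6, 3] [11, 48, 21, 14]
[11, 6, 3] [1, 48, 21, 14]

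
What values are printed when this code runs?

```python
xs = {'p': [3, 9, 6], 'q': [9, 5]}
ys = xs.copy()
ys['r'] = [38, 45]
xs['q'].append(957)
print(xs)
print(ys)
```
{'p': [3, 9, 6], 'q': [9, 5, 957]}
{'p': [3, 9, 6], 'q': [9, 5, 957], 'r': [38, 45]}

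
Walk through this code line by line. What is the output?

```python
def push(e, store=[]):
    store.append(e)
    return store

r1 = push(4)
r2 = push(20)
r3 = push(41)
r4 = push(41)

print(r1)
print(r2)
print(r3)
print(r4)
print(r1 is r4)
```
[4, 20, 41, 41]
[4, 20, 41, 41]
[4, 20, 41, 41]
[4, 20, 41, 41]
True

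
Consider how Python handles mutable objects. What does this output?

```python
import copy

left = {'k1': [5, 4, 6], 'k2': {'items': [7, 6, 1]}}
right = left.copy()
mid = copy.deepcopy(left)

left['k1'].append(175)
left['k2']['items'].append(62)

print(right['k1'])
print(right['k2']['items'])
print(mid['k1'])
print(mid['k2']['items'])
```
[5, 4, 6, 175]
[7, 6, 1, 62]
[5, 4, 6]
[7, 6, 1]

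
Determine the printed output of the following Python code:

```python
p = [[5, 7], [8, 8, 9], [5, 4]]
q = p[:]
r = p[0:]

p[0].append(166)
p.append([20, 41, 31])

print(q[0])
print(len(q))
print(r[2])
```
[5, 7, 166]
3
[5, 4]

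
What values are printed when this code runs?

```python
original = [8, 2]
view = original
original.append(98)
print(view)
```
[8, 2, 98]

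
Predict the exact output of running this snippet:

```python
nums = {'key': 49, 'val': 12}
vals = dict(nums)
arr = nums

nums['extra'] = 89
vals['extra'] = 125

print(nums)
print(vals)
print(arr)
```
{'key': 49, 'val': 12, 'extra': 89}
{'key': 49, 'val': 12, 'extra': 125}
{'key': 49, 'val': 12, 'extra': 89}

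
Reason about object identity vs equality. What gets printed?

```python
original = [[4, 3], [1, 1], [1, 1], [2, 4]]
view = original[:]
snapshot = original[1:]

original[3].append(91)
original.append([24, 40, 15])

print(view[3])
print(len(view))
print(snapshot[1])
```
[2, 4, 91]
4
[1, 1]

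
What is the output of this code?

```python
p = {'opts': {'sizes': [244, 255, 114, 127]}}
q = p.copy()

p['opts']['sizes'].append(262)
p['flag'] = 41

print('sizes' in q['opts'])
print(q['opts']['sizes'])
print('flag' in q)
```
True
[244, 255, 114, 127, 262]
False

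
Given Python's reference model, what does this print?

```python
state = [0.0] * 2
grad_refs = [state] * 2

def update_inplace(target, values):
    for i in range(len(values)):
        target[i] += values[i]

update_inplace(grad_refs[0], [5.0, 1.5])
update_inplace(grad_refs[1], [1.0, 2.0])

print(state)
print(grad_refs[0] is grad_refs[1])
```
[6.0, 3.5]
True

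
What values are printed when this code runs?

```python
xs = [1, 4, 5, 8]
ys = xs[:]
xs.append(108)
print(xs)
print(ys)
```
[1, 4, 5, 8, 108]
[1, 4, 5, 8]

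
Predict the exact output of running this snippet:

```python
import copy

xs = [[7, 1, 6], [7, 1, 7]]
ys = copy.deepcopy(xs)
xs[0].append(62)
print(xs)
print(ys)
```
[[7, 1, 6, 62], [7, 1, 7]]
[[7, 1, 6], [7, 1, 7]]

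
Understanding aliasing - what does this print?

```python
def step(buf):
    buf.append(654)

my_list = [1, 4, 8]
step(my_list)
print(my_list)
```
[1, 4, 8, 654]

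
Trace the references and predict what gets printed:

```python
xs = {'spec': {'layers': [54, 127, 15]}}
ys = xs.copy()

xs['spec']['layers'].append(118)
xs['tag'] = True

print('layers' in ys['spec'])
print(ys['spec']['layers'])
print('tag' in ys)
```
True
[54, 127, 15, 118]
False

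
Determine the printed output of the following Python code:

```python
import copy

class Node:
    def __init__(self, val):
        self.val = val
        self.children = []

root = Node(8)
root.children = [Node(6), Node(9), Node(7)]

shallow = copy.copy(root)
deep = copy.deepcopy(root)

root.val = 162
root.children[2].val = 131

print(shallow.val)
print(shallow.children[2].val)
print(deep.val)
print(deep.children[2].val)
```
8
131
8
7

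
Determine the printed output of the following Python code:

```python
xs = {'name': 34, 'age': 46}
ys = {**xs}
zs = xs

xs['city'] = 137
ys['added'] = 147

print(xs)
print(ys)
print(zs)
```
{'name': 34, 'age': 46, 'city': 137}
{'name': 34, 'age': 46, 'added': 147}
{'name': 34, 'age': 46, 'city': 137}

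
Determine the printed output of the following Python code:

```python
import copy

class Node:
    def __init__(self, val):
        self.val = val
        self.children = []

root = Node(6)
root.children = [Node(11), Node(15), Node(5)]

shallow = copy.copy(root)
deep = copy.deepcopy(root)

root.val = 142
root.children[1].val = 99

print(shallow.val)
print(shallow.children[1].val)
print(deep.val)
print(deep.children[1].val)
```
6
99
6
15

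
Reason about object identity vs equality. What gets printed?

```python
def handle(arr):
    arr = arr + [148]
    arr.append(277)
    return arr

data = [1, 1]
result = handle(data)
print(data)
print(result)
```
[1, 1]
[1, 1, 148, 277]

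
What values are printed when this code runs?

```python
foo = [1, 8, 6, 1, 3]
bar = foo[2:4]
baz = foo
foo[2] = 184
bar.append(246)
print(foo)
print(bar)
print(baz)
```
[1, 8, 184, 1, 3]
[6, 1, 246]
[1, 8, 184, 1, 3]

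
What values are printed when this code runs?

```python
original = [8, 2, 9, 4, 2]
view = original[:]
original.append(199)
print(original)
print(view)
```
[8, 2, 9, 4, 2, 199]
[8, 2, 9, 4, 2]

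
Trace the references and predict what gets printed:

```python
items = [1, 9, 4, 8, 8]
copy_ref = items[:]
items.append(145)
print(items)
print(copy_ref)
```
[1, 9, 4, 8, 8, 145]
[1, 9, 4, 8, 8]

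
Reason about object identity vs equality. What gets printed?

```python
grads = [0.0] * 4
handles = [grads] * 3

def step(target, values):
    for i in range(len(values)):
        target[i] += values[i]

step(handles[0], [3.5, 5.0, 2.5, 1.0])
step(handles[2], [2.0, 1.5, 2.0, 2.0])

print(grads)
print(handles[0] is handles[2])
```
[5.5, 6.5, 4.5, 3.0]
True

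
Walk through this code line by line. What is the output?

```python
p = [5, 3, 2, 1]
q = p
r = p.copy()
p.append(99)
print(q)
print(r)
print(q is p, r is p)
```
[5, 3, 2, 1, 99]
[5, 3, 2, 1]
True False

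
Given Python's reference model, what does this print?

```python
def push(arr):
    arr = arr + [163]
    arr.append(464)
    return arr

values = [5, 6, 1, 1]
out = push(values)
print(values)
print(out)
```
[5, 6, 1, 1]
[5, 6, 1, 1, 163, 464]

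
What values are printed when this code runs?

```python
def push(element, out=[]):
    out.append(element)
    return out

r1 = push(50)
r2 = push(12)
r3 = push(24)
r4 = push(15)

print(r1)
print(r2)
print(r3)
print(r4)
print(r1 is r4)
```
[50, 12, 24, 15]
[50, 12, 24, 15]
[50, 12, 24, 15]
[50, 12, 24, 15]
True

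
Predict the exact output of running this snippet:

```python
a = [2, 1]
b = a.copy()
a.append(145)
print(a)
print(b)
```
[2, 1, 145]
[2, 1]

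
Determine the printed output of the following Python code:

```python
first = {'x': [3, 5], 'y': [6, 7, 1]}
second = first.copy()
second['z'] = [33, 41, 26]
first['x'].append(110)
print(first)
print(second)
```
{'x': [3, 5, 110], 'y': [6, 7, 1]}
{'x': [3, 5, 110], 'y': [6, 7, 1], 'z': [33, 41, 26]}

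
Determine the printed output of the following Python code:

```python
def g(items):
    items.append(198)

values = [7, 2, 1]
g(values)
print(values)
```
[7, 2, 1, 198]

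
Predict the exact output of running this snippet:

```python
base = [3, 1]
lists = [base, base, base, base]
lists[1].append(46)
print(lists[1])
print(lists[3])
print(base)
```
[3, 1, 46]
[3, 1, 46]
[3, 1, 46]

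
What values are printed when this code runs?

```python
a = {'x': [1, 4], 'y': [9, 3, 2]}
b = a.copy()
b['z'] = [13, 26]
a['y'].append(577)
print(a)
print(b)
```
{'x': [1, 4], 'y': [9, 3, 2, 577]}
{'x': [1, 4], 'y': [9, 3, 2, 577], 'z': [13, 26]}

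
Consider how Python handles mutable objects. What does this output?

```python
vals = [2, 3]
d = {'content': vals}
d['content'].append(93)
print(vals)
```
[2, 3, 93]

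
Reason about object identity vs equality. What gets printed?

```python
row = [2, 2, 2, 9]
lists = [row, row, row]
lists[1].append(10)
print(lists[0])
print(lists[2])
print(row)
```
[2, 2, 2, 9, 10]
[2, 2, 2, 9, 10]
[2, 2, 2, 9, 10]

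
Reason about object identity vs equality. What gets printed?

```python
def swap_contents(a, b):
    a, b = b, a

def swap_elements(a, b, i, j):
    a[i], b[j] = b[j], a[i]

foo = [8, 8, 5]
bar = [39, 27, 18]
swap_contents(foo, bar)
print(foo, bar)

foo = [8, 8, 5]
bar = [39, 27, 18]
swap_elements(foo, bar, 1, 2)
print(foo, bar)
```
[8, 8, 5] [39, 27, 18]
[8, 18, 5] [39, 27, 8]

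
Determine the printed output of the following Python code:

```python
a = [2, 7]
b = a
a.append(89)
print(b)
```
[2, 7, 89]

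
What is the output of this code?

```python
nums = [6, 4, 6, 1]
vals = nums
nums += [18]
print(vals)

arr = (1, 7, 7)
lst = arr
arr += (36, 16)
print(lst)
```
[6, 4, 6, 1, 18]
(1, 7, 7)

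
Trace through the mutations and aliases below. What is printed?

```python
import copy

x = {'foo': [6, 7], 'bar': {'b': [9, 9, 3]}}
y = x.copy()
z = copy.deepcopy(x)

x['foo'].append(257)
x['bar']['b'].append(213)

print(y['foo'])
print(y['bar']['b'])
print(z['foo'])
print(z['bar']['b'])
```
[6, 7, 257]
[9, 9, 3, 213]
[6, 7]
[9, 9, 3]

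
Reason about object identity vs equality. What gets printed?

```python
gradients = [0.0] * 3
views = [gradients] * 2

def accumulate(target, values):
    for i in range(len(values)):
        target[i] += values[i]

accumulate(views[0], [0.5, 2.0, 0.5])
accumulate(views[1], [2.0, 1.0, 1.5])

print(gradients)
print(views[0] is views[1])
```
[2.5, 3.0, 2.0]
True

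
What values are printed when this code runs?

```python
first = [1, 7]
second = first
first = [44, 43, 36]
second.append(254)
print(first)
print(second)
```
[44, 43, 36]
[1, 7, 254]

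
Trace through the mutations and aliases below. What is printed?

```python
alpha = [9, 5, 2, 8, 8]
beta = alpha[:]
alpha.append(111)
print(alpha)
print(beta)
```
[9, 5, 2, 8, 8, 111]
[9, 5, 2, 8, 8]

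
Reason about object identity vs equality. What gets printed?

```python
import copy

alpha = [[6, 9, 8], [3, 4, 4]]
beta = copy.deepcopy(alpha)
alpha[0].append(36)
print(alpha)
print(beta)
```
[[6, 9, 8, 36], [3, 4, 4]]
[[6, 9, 8], [3, 4, 4]]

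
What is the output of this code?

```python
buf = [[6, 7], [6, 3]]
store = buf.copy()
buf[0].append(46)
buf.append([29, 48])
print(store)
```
[[6, 7, 46], [6, 3]]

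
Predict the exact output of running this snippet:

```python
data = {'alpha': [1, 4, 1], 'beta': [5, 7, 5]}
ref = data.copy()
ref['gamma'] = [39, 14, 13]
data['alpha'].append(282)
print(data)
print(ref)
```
{'alpha': [1, 4, 1, 282], 'beta': [5, 7, 5]}
{'alpha': [1, 4, 1, 282], 'beta': [5, 7, 5], 'gamma': [39, 14, 13]}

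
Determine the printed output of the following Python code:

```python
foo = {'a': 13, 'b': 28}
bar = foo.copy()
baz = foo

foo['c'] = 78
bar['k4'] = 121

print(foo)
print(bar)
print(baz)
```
{'a': 13, 'b': 28, 'c': 78}
{'a': 13, 'b': 28, 'k4': 121}
{'a': 13, 'b': 28, 'c': 78}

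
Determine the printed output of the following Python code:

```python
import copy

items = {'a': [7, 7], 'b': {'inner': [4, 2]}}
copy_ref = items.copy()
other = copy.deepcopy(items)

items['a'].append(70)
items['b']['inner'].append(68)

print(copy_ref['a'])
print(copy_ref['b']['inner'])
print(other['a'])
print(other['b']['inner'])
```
[7, 7, 70]
[4, 2, 68]
[7, 7]
[4, 2]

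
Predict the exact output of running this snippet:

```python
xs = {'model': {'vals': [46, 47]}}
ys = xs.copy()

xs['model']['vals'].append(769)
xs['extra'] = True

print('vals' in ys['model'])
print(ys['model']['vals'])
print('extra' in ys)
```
True
[46, 47, 769]
False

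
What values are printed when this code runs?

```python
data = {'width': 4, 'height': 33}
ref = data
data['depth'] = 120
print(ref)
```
{'width': 4, 'height': 33, 'depth': 120}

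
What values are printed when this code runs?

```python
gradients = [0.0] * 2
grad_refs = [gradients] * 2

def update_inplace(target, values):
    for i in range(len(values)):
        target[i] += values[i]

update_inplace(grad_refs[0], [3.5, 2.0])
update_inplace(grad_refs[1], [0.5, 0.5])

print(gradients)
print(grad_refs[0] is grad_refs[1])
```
[4.0, 2.5]
True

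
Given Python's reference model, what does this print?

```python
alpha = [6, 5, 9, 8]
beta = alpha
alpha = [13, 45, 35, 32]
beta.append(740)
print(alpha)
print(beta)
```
[13, 45, 35, 32]
[6, 5, 9, 8, 740]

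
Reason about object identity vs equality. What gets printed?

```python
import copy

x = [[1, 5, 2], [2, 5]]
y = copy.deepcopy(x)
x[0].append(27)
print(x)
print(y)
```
[[1, 5, 2, 27], [2, 5]]
[[1, 5, 2], [2, 5]]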